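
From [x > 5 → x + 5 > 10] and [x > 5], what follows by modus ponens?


Modus ponens: from (P → Q) and P, infer Q.
P = 'x > 5' is asserted, and P → Q holds, so Q follows.

x + 5 > 10.


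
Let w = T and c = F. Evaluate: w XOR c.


Exclusive or is true when exactly one operand is true.
Substitute: w=T, c=F.
T XOR F evaluates to T.

T


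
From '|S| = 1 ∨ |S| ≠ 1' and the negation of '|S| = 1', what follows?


Disjunctive syllogism: from (P ∨ Q) and ¬P, infer Q.
One disjunct, '|S| = 1', is ruled out; the other must hold.

|S| ≠ 1


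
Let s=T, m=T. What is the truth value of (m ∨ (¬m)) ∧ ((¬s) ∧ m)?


Substitute s=T, m=T:
¬m = F
m ∨ (¬m) = T ∨ F = T
¬s = F
(¬s) ∧ m = F ∧ T = F
(m ∨ (¬m)) ∧ ((¬s) ∧ m) = T ∧ F = F

F


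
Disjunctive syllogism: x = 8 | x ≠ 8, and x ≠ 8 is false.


Disjunctive syllogism: from (P ∨ Q) and ¬P, infer Q.
One disjunct, 'x ≠ 8', is ruled out; the other must hold.

x = 8


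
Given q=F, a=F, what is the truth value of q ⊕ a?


Exclusive or is true when exactly one operand is true.
Substitute: q=F, a=F.
F ⊕ F evaluates to F.

F


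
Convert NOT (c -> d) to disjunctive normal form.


Step 1: Rewrite implication then negate: ¬(¬c ∨ d) = c ∧ ¬d.

c AND (NOT d)


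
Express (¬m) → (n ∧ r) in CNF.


Step 1: Rewrite (¬m) → (n ∧ r) as ¬(¬m) ∨ (n ∧ r).
Step 2: Distribute ∨ over ∧.
Step 3: Eliminate any double negations (¬¬X = X).

(m ∨ n) ∧ (m ∨ r)


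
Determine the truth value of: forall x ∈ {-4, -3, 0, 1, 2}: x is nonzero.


Evaluate the predicate on each element: -4:True, -3:True, 0:False, 1:True, 2:True.
Counterexample x = 0 fails the predicate.

False


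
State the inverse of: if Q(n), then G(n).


The inverse of (P → Q) is (¬P → ¬Q). It is equivalent to the converse, not to the original.
Here P = 'Q(n)' and Q = 'G(n)'.

If not (Q(n)), then not (G(n)).


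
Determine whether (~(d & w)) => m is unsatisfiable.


Truth table over {d, m, w}:
d | m | w | φ
-------------
False | False | False | False
True | False | False | False
False | True | False | True
True | True | False | True
False | False | True | False
True | False | True | True
False | True | True | True
True | True | True | True
Satisfying assignment at row 3: d=False, m=True, w=False gives True.

No, it is not a contradiction.


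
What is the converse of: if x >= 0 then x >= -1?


The converse of (P → Q) is (Q → P). It is not in general equivalent to the original.
Here P = 'x >= 0' and Q = 'x >= -1'.

If x >= -1, then x >= 0.


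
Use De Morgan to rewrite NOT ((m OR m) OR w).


De Morgan: the negation of a disjunction is the conjunction of the negations.
Distribute NOT across OR, flipping it to AND, and negate each literal.

((NOT m) AND (NOT m)) AND (NOT w)


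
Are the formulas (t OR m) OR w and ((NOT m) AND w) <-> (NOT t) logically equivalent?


Compare truth tables:
m | t | w | φ | ψ
-----------------
F | F | F | F | F
T | F | F | T | F
F | T | F | T | T
T | T | F | T | T
F | F | T | T | T
T | F | T | T | F
F | T | T | T | F
T | T | T | T | T
They differ at row 2 (m=T, t=F, w=F): φ=T but ψ=F.

No, they are not logically equivalent.


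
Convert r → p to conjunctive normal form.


Step 1: Rewrite r → p as ¬r ∨ p.

(¬r) ∨ p


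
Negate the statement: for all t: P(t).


¬(for all x: φ) = there exists x: ¬φ, and ¬(there exists x: φ) = for all x: ¬φ.
Apply to the universal statement.

there exists t: NOT(P(t))


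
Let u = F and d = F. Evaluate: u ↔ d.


Biconditional is true when both operands have the same truth value.
Substitute: u=F, d=F.
F ↔ F evaluates to T.

T


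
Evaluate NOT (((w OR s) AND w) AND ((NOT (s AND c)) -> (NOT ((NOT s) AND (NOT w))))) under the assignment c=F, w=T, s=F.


Substitute c=F, w=T, s=F:
… (earlier sub-steps elided)
(w OR s) AND w = T AND T = T
s AND c = F AND F = F
NOT (s AND c) = T
NOT s = T
NOT w = F
(NOT s) AND (NOT w) = T AND F = F
NOT ((NOT s) AND (NOT w)) = T
(NOT (s AND c)) -> (NOT ((NOT s) AND (NOT w))) = T -> T = T
((w OR s) AND w) AND ((NOT (s AND c)) -> (NOT ((NOT s) AND (NOT w)))) = T AND T = T
NOT (((w OR s) AND w) AND ((NOT (s AND c)) -> (NOT ((NOT s) AND (NOT w))))) = F

F


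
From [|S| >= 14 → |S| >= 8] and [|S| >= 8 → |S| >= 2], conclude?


Hypothetical syllogism: from (P → Q) and (Q → R), infer (P → R).
Chain the two implications through the shared middle term '|S| >= 8'.

|S| >= 14 → |S| >= 2


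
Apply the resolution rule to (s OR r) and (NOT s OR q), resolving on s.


The clauses contain complementary literals s and NOTs.
Resolution eliminates this pair and disjoins the remaining literals (merging duplicates).

(r OR q)


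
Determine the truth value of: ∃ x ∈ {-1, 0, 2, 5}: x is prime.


Evaluate the predicate on each element: -1:F, 0:F, 2:T, 5:T.
Witness x = 2 satisfies the predicate.

T


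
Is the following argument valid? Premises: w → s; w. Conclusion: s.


This matches the form of modus ponens: the conclusion follows in every model of the premises.

Valid.


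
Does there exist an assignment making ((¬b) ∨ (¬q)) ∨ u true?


Search for a satisfying assignment over {b, q, u}.
Try b=F, q=F, u=F: the formula evaluates to T.
A satisfying assignment exists.

Satisfiable.


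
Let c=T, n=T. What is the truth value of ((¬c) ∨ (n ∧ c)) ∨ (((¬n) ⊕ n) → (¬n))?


Substitute c=T, n=T:
¬c = F
n ∧ c = T ∧ T = T
(¬c) ∨ (n ∧ c) = F ∨ T = T
¬n = F
(¬n) ⊕ n = F ⊕ T = T
¬n = F
((¬n) ⊕ n) → (¬n) = T → F = F
((¬c) ∨ (n ∧ c)) ∨ (((¬n) ⊕ n) → (¬n)) = T ∨ F = T

T


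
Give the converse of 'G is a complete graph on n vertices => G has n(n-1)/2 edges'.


The converse of (P → Q) is (Q → P). It is not in general equivalent to the original.
Here P = 'G is a complete graph on n vertices' and Q = 'G has n(n-1)/2 edges'.

If G has n(n-1)/2 edges, then G is a complete graph on n vertices.


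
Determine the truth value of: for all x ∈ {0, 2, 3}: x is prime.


Evaluate the predicate on each element: 0:F, 2:T, 3:T.
Counterexample x = 0 fails the predicate.

F


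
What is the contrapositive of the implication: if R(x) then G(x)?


The contrapositive of (P → Q) is (¬Q → ¬P); it is logically equivalent to the original.
Here P = 'R(x)' and Q = 'G(x)'.

If not (G(x)), then not (R(x)).


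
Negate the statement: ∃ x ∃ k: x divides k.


Negation flips each quantifier (∀↔∃) and negates the inner predicate.
¬(∃ x ∃ k: φ) = ∀ x ∀ k: ¬φ.

∀ x ∀ k: ¬(x divides k)


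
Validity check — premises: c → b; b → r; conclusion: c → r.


This matches the form of hypothetical syllogism: the conclusion follows in every model of the premises.

Valid.


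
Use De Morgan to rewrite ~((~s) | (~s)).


De Morgan: the negation of a disjunction is the conjunction of the negations.
Distribute ~ across |, flipping it to &, and negate each literal.

s & s


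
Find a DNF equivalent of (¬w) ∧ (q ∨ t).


Step 1: Distribute ∧ over ∨: (¬w) ∧ (q ∨ t) = ((¬w) ∧ q) ∨ ((¬w) ∧ t).

((¬w) ∧ q) ∨ ((¬w) ∧ t)


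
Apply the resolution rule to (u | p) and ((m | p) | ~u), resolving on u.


The clauses contain complementary literals u and ~u.
Resolution eliminates this pair and disjoins the remaining literals (merging duplicates).

(p | m)


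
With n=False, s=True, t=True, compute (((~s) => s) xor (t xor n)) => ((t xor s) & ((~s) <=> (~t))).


Substitute n=False, s=True, t=True:
~s = False
(~s) => s = False => True = True
t xor n = True xor False = True
((~s) => s) xor (t xor n) = True xor True = False
t xor s = True xor True = False
~s = False
~t = False
(~s) <=> (~t) = False <=> False = True
(t xor s) & ((~s) <=> (~t)) = False & True = False
(((~s) => s) xor (t xor n)) => ((t xor s) & ((~s) <=> (~t))) = False => False = True

True


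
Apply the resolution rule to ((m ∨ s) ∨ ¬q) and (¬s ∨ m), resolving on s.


The clauses contain complementary literals s and ¬s.
Resolution eliminates this pair and disjoins the remaining literals (merging duplicates).

(¬q ∨ m)


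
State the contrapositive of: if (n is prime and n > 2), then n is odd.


The contrapositive of (P → Q) is (¬Q → ¬P); it is logically equivalent to the original.
Here P = '(n is prime and n > 2)' and Q = 'n is odd'.

If not (n is odd), then not ((n is prime and n > 2)).


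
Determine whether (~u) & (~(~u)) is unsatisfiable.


Truth table over {u}:
u | φ
-----
False | False
True | False
Every row is false.

Yes, it is a contradiction.


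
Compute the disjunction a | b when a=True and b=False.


Disjunction is false only when both operands are false.
Substitute: a=True, b=False.
True | False evaluates to True.

True


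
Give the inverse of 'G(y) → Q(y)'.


The inverse of (P → Q) is (¬P → ¬Q). It is equivalent to the converse, not to the original.
Here P = 'G(y)' and Q = 'Q(y)'.

If not (G(y)), then not (Q(y)).


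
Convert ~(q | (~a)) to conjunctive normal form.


Step 1: Apply De Morgan: ¬(q ∨ (¬a)) = ¬q ∧ ¬(¬a).
Step 2: Eliminate any double negations (¬¬X = X).

(~q) & a


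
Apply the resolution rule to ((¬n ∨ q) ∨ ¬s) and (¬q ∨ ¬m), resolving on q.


The clauses contain complementary literals q and ¬q.
Resolution eliminates this pair and disjoins the remaining literals (merging duplicates).

((¬s ∨ ¬n) ∨ ¬m)


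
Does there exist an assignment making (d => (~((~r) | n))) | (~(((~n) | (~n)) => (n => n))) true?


Search for a satisfying assignment over {d, n, r}.
Try d=False, n=False, r=False: the formula evaluates to True.
A satisfying assignment exists.

Satisfiable.


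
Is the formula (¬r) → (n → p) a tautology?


Build the truth table over {n, p, r}:
n | p | r | φ
-------------
F | F | F | T
T | F | F | F
F | T | F | T
T | T | F | T
F | F | T | T
T | F | T | T
F | T | T | T
T | T | T | T
Counterexample at row 2: with n=T, p=F, r=F, the formula is F.

No, it is not a tautology.


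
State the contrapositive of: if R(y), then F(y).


The contrapositive of (P → Q) is (¬Q → ¬P); it is logically equivalent to the original.
Here P = 'R(y)' and Q = 'F(y)'.

If not (F(y)), then not (R(y)).


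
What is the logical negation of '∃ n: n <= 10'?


¬(∀ x: φ) = ∃ x: ¬φ, and ¬(∃ x: φ) = ∀ x: ¬φ.
Apply to the existential statement.

∀ n: ¬(n <= 10)


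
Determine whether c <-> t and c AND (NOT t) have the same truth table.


Compare truth tables:
c | t | φ | ψ
-------------
F | F | T | F
T | F | F | T
F | T | F | F
T | T | T | F
They differ at row 1 (c=F, t=F): φ=T but ψ=F.

No, they are not logically equivalent.


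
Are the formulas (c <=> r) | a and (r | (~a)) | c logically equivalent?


Compare truth tables:
a | c | r | φ | ψ
-----------------
False | False | False | True | True
True | False | False | True | False
False | True | False | False | True
True | True | False | True | True
False | False | True | False | True
True | False | True | True | True
False | True | True | True | True
True | True | True | True | True
They differ at row 2 (a=True, c=False, r=False): φ=True but ψ=False.

No, they are not logically equivalent.


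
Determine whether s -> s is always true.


Build the truth table over {s}:
s | φ
-----
F | T
T | T
Every row evaluates to true.

Yes, it is a tautology.


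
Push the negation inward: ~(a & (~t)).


De Morgan: the negation of a conjunction is the disjunction of the negations.
Distribute ~ across &, flipping it to |, and negate each literal.

(~a) | t


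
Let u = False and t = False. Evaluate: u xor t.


Exclusive or is true when exactly one operand is true.
Substitute: u=False, t=False.
False xor False evaluates to False.

False


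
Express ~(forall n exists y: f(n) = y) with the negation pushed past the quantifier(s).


Negation flips each quantifier (∀↔∃) and negates the inner predicate.
¬(forall n exists y: φ) = exists n forall y: ¬φ.

exists n forall y: ~(f(n) = y)


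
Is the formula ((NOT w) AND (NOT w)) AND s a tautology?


Build the truth table over {s, w}:
s | w | φ
---------
F | F | F
T | F | T
F | T | F
T | T | F
Counterexample at row 1: with s=F, w=F, the formula is F.

No, it is not a tautology.


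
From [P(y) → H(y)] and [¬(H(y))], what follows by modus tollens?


Modus tollens: from (P → Q) and ¬Q, infer ¬P.
Q = 'H(y)' is denied; since P → Q, P must also fail.

Not (P(y)).


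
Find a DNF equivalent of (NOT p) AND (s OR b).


Step 1: Distribute ∧ over ∨: (¬p) ∧ (s ∨ b) = ((¬p) ∧ s) ∨ ((¬p) ∧ b).

((NOT p) AND s) OR ((NOT p) AND b)


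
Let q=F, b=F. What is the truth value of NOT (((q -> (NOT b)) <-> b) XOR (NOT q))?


Substitute q=F, b=F:
NOT b = T
q -> (NOT b) = F -> T = T
(q -> (NOT b)) <-> b = T <-> F = F
NOT q = T
((q -> (NOT b)) <-> b) XOR (NOT q) = F XOR T = T
NOT (((q -> (NOT b)) <-> b) XOR (NOT q)) = F

F


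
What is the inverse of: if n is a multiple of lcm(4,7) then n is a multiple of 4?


The inverse of (P → Q) is (¬P → ¬Q). It is equivalent to the converse, not to the original.
Here P = 'n is a multiple of lcm(4,7)' and Q = 'n is a multiple of 4'.

If not (n is a multiple of lcm(4,7)), then not (n is a multiple of 4).


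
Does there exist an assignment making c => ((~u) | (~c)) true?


Search for a satisfying assignment over {c, u}.
Try c=False, u=False: the formula evaluates to True.
A satisfying assignment exists.

Satisfiable.


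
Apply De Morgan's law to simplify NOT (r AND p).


De Morgan: the negation of a conjunction is the disjunction of the negations.
Distribute NOT across AND, flipping it to OR, and negate each literal.

(NOT r) OR (NOT p)


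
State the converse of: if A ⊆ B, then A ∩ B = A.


The converse of (P → Q) is (Q → P). It is not in general equivalent to the original.
Here P = 'A ⊆ B' and Q = 'A ∩ B = A'.

If A ∩ B = A, then A ⊆ B.


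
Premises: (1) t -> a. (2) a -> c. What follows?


Hypothetical syllogism: from (P → Q) and (Q → R), infer (P → R).
Chain the two implications through the shared middle term 'a'.

t -> c


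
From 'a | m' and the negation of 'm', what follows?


Disjunctive syllogism: from (P ∨ Q) and ¬P, infer Q.
One disjunct, 'm', is ruled out; the other must hold.

a


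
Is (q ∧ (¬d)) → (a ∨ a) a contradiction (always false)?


Truth table over {a, d, q}:
a | d | q | φ
-------------
F | F | F | T
T | F | F | T
F | T | F | T
T | T | F | T
F | F | T | F
T | F | T | T
F | T | T | T
T | T | T | T
Satisfying assignment at row 1: a=F, d=F, q=F gives T.

No, it is not a contradiction.


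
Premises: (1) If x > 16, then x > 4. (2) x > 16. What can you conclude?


Modus ponens: from (P → Q) and P, infer Q.
P = 'x > 16' is asserted, and P → Q holds, so Q follows.

x > 4.


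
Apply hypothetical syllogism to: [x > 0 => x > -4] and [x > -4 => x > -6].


Hypothetical syllogism: from (P → Q) and (Q → R), infer (P → R).
Chain the two implications through the shared middle term 'x > -4'.

x > 0 => x > -6


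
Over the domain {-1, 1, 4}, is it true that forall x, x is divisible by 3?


Evaluate the predicate on each element: -1:False, 1:False, 4:False.
Counterexample x = -1 fails the predicate.

False


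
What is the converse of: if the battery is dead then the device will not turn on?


The converse of (P → Q) is (Q → P). It is not in general equivalent to the original.
Here P = 'the battery is dead' and Q = 'the device will not turn on'.

If the device will not turn on, then the battery is dead.


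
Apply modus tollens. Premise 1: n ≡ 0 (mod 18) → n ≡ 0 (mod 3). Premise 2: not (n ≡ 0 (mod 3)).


Modus tollens: from (P → Q) and ¬Q, infer ¬P.
Q = 'n ≡ 0 (mod 3)' is denied; since P → Q, P must also fail.

Not (n ≡ 0 (mod 18)).


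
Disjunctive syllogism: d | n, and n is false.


Disjunctive syllogism: from (P ∨ Q) and ¬P, infer Q.
One disjunct, 'n', is ruled out; the other must hold.

d


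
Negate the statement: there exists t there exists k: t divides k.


Negation flips each quantifier (∀↔∃) and negates the inner predicate.
¬(there exists t there exists k: φ) = for all t for all k: ¬φ.

for all t for all k: NOT(t divides k)


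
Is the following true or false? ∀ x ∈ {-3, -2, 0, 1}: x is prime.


Evaluate the predicate on each element: -3:F, -2:F, 0:F, 1:F.
Counterexample x = -3 fails the predicate.

F


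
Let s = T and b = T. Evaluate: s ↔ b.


Biconditional is true when both operands have the same truth value.
Substitute: s=T, b=T.
T ↔ T evaluates to T.

T


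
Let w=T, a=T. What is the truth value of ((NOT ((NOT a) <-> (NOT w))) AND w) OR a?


Substitute w=T, a=T:
NOT a = F
NOT w = F
(NOT a) <-> (NOT w) = F <-> F = T
NOT ((NOT a) <-> (NOT w)) = F
(NOT ((NOT a) <-> (NOT w))) AND w = F AND T = F
((NOT ((NOT a) <-> (NOT w))) AND w) OR a = F OR T = T

T


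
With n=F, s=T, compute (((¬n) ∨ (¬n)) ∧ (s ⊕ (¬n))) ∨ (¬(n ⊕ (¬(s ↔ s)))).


Substitute n=F, s=T:
… (earlier sub-steps elided)
¬n = T
(¬n) ∨ (¬n) = T ∨ T = T
¬n = T
s ⊕ (¬n) = T ⊕ T = F
((¬n) ∨ (¬n)) ∧ (s ⊕ (¬n)) = T ∧ F = F
s ↔ s = T ↔ T = T
¬(s ↔ s) = F
n ⊕ (¬(s ↔ s)) = F ⊕ F = F
¬(n ⊕ (¬(s ↔ s))) = T
(((¬n) ∨ (¬n)) ∧ (s ⊕ (¬n))) ∨ (¬(n ⊕ (¬(s ↔ s)))) = F ∨ T = T

T


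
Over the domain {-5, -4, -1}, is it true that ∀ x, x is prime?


Evaluate the predicate on each element: -5:F, -4:F, -1:F.
Counterexample x = -5 fails the predicate.

F


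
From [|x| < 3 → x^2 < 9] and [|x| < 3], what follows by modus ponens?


Modus ponens: from (P → Q) and P, infer Q.
P = '|x| < 3' is asserted, and P → Q holds, so Q follows.

x^2 < 9.


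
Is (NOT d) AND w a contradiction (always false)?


Truth table over {d, w}:
d | w | φ
---------
F | F | F
T | F | F
F | T | T
T | T | F
Satisfying assignment at row 3: d=F, w=T gives T.

No, it is not a contradiction.


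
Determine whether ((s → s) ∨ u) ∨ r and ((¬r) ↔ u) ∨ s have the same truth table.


Compare truth tables:
r | s | u | φ | ψ
-----------------
F | F | F | T | F
T | F | F | T | T
F | T | F | T | T
T | T | F | T | T
F | F | T | T | T
T | F | T | T | F
F | T | T | T | T
T | T | T | T | T
They differ at row 1 (r=F, s=F, u=F): φ=T but ψ=F.

No, they are not logically equivalent.


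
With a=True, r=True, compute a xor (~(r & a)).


Substitute a=True, r=True:
r & a = True & True = True
~(r & a) = False
a xor (~(r & a)) = True xor False = True

True


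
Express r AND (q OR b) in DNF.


Step 1: Distribute ∧ over ∨: r ∧ (q ∨ b) = (r ∧ q) ∨ (r ∧ b).

(r AND q) OR (r AND b)


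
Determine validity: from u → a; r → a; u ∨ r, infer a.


This matches the form of proof by cases: the conclusion follows in every model of the premises.

Valid.


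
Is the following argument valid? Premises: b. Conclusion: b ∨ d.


This matches the form of disjunction introduction: the conclusion follows in every model of the premises.

Valid.


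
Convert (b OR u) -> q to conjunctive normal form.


Step 1: Rewrite as ¬(b ∨ u) ∨ q = (¬b ∧ ¬u) ∨ q.
Step 2: Distribute ∨ over ∧.

((NOT b) OR q) AND ((NOT u) OR q)


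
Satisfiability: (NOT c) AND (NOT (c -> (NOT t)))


Check all 4 assignments over {c, t}:
c | t | φ
---------
F | F | F
T | F | F
F | T | F
T | T | F
No assignment makes the formula true.

Unsatisfiable.


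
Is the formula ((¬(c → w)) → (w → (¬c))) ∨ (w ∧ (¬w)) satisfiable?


Search for a satisfying assignment over {c, w}.
Try c=F, w=F: the formula evaluates to T.
A satisfying assignment exists.

Satisfiable.


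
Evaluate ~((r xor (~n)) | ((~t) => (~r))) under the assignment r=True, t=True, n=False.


Substitute r=True, t=True, n=False:
~n = True
r xor (~n) = True xor True = False
~t = False
~r = False
(~t) => (~r) = False => False = True
(r xor (~n)) | ((~t) => (~r)) = False | True = True
~((r xor (~n)) | ((~t) => (~r))) = False

False


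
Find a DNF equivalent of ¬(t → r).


Step 1: Rewrite implication then negate: ¬(¬t ∨ r) = t ∧ ¬r.

t ∧ (¬r)


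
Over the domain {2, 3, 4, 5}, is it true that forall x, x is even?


Evaluate the predicate on each element: 2:True, 3:False, 4:True, 5:False.
Counterexample x = 3 fails the predicate.

False


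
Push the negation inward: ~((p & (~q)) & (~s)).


De Morgan: the negation of a conjunction is the disjunction of the negations.
Distribute ~ across &, flipping it to |, and negate each literal.

((~p) | q) | s


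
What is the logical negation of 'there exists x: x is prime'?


¬(for all x: φ) = there exists x: ¬φ, and ¬(there exists x: φ) = for all x: ¬φ.
Apply to the existential statement.

for all x: NOT(x is prime)


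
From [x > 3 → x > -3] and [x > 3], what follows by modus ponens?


Modus ponens: from (P → Q) and P, infer Q.
P = 'x > 3' is asserted, and P → Q holds, so Q follows.

x > -3.


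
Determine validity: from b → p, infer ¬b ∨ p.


This matches the form of material implication: the conclusion follows in every model of the premises.

Valid.


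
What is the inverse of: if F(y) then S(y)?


The inverse of (P → Q) is (¬P → ¬Q). It is equivalent to the converse, not to the original.
Here P = 'F(y)' and Q = 'S(y)'.

If not (F(y)), then not (S(y)).


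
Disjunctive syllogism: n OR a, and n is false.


Disjunctive syllogism: from (P ∨ Q) and ¬P, infer Q.
One disjunct, 'n', is ruled out; the other must hold.

a


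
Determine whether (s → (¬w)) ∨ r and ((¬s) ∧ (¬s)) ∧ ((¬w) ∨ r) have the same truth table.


Compare truth tables:
r | s | w | φ | ψ
-----------------
F | F | F | T | T
T | F | F | T | T
F | T | F | T | F
T | T | F | T | F
F | F | T | T | F
T | F | T | T | T
F | T | T | F | F
T | T | T | T | F
They differ at row 3 (r=F, s=T, w=F): φ=T but ψ=F.

No, they are not logically equivalent.


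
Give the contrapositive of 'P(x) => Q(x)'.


The contrapositive of (P → Q) is (¬Q → ¬P); it is logically equivalent to the original.
Here P = 'P(x)' and Q = 'Q(x)'.

If not (Q(x)), then not (P(x)).


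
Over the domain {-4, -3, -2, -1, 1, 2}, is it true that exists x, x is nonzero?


Evaluate the predicate on each element: -4:True, -3:True, -2:True, -1:True, 1:True, 2:True.
Witness x = -4 satisfies the predicate.

True


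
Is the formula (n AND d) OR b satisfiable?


Search for a satisfying assignment over {b, d, n}.
Try b=T, d=F, n=F: the formula evaluates to T.
A satisfying assignment exists.

Satisfiable.


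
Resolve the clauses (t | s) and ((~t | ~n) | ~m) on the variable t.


The clauses contain complementary literals t and ~t.
Resolution eliminates this pair and disjoins the remaining literals (merging duplicates).

((s | ~n) | ~m)


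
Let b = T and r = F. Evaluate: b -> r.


Implication is false only when antecedent is true and consequent is false.
Substitute: b=T, r=F.
T -> F evaluates to F.

F


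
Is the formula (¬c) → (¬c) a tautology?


Build the truth table over {c}:
c | φ
-----
F | T
T | T
Every row evaluates to true.

Yes, it is a tautology.


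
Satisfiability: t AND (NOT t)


Check all 2 assignments over {t}:
t | φ
-----
F | F
T | F
No assignment makes the formula true.

Unsatisfiable.


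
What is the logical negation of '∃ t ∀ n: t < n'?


Negation flips each quantifier (∀↔∃) and negates the inner predicate.
¬(∃ t ∀ n: φ) = ∀ t ∃ n: ¬φ.

∀ t ∃ n: ¬(t < n)


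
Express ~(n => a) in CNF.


Step 1: Rewrite n → a as ¬n ∨ a.
Step 2: Negate: ¬(¬n ∨ a) = n ∧ ¬a (De Morgan + double negation).

n & (~a)


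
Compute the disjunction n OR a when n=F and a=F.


Disjunction is false only when both operands are false.
Substitute: n=F, a=F.
F OR F evaluates to F.

F


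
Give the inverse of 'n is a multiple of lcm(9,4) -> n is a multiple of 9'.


The inverse of (P → Q) is (¬P → ¬Q). It is equivalent to the converse, not to the original.
Here P = 'n is a multiple of lcm(9,4)' and Q = 'n is a multiple of 9'.

If not (n is a multiple of lcm(9,4)), then not (n is a multiple of 9).


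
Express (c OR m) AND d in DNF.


Step 1: Distribute ∧ over ∨: (c ∨ m) ∧ d = (c ∧ d) ∨ (m ∧ d).

(c AND d) OR (m AND d)


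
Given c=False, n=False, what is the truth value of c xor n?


Exclusive or is true when exactly one operand is true.
Substitute: c=False, n=False.
False xor False evaluates to False.

False


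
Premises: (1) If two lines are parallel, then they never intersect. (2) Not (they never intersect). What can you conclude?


Modus tollens: from (P → Q) and ¬Q, infer ¬P.
Q = 'they never intersect' is denied; since P → Q, P must also fail.

Not (two lines are parallel).


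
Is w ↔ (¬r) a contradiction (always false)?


Truth table over {r, w}:
r | w | φ
---------
F | F | F
T | F | T
F | T | T
T | T | F
Satisfying assignment at row 2: r=T, w=F gives T.

No, it is not a contradiction.


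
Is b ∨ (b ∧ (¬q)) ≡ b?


Compare truth tables:
b | q | φ | ψ
-------------
F | F | F | F
T | F | T | T
F | T | F | F
T | T | T | T
The columns φ and ψ agree on every row.

Yes, they are logically equivalent.


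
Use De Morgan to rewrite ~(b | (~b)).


De Morgan: the negation of a disjunction is the conjunction of the negations.
Distribute ~ across |, flipping it to &, and negate each literal.

(~b) & b


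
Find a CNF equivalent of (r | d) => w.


Step 1: Rewrite as ¬(r ∨ d) ∨ w = (¬r ∧ ¬d) ∨ w.
Step 2: Distribute ∨ over ∧.

((~r) | w) & ((~d) | w)


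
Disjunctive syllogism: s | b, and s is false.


Disjunctive syllogism: from (P ∨ Q) and ¬P, infer Q.
One disjunct, 's', is ruled out; the other must hold.

b


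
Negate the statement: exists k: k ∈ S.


¬(forall x: φ) = exists x: ¬φ, and ¬(exists x: φ) = forall x: ¬φ.
Apply to the existential statement.

forall k: ~(k ∈ S)


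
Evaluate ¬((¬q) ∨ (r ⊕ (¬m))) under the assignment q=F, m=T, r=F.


Substitute q=F, m=T, r=F:
¬q = T
¬m = F
r ⊕ (¬m) = F ⊕ F = F
(¬q) ∨ (r ⊕ (¬m)) = T ∨ F = T
¬((¬q) ∨ (r ⊕ (¬m))) = F

F


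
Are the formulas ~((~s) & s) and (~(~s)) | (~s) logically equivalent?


Compare truth tables:
s | φ | ψ
---------
False | True | True
True | True | True
The columns φ and ψ agree on every row.

Yes, they are logically equivalent.


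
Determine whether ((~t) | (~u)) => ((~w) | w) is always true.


Build the truth table over {t, u, w}:
t | u | w | φ
-------------
False | False | False | True
True | False | False | True
False | True | False | True
True | True | False | True
False | False | True | True
True | False | True | True
False | True | True | True
True | True | True | True
Every row evaluates to true.

Yes, it is a tautology.


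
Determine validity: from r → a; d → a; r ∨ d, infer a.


This matches the form of proof by cases: the conclusion follows in every model of the premises.

Valid.


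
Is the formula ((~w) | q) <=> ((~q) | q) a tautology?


Build the truth table over {q, w}:
q | w | φ
---------
False | False | True
True | False | True
False | True | False
True | True | True
Counterexample at row 3: with q=False, w=True, the formula is False.

No, it is not a tautology.


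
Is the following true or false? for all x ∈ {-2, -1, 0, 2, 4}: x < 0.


Evaluate the predicate on each element: -2:T, -1:T, 0:F, 2:F, 4:F.
Counterexample x = 0 fails the predicate.

F


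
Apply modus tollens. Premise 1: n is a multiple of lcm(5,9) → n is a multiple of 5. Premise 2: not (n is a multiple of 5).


Modus tollens: from (P → Q) and ¬Q, infer ¬P.
Q = 'n is a multiple of 5' is denied; since P → Q, P must also fail.

Not (n is a multiple of lcm(5,9)).


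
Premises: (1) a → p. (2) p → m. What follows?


Hypothetical syllogism: from (P → Q) and (Q → R), infer (P → R).
Chain the two implications through the shared middle term 'p'.

a → m


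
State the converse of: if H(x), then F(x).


The converse of (P → Q) is (Q → P). It is not in general equivalent to the original.
Here P = 'H(x)' and Q = 'F(x)'.

If F(x), then H(x).


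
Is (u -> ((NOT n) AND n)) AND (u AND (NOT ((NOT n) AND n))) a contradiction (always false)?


Truth table over {n, u}:
n | u | φ
---------
F | F | F
T | F | F
F | T | F
T | T | F
Every row is false.

Yes, it is a contradiction.


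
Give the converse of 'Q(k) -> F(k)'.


The converse of (P → Q) is (Q → P). It is not in general equivalent to the original.
Here P = 'Q(k)' and Q = 'F(k)'.

If F(k), then Q(k).


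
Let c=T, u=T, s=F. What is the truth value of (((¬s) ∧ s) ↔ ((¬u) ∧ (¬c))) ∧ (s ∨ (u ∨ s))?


Substitute c=T, u=T, s=F:
¬s = T
(¬s) ∧ s = T ∧ F = F
¬u = F
¬c = F
(¬u) ∧ (¬c) = F ∧ F = F
((¬s) ∧ s) ↔ ((¬u) ∧ (¬c)) = F ↔ F = T
u ∨ s = T ∨ F = T
s ∨ (u ∨ s) = F ∨ T = T
(((¬s) ∧ s) ↔ ((¬u) ∧ (¬c))) ∧ (s ∨ (u ∨ s)) = T ∧ T = T

T


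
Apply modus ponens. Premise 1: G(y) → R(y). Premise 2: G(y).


Modus ponens: from (P → Q) and P, infer Q.
P = 'G(y)' is asserted, and P → Q holds, so Q follows.

R(y).


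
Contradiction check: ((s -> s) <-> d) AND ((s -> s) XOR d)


Truth table over {d, s}:
d | s | φ
---------
F | F | F
T | F | F
F | T | F
T | T | F
Every row is false.

Yes, it is a contradiction.


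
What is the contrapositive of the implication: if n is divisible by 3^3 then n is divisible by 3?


The contrapositive of (P → Q) is (¬Q → ¬P); it is logically equivalent to the original.
Here P = 'n is divisible by 3^3' and Q = 'n is divisible by 3'.

If not (n is divisible by 3), then not (n is divisible by 3^3).


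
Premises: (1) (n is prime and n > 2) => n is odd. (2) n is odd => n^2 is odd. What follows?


Hypothetical syllogism: from (P → Q) and (Q → R), infer (P → R).
Chain the two implications through the shared middle term 'n is odd'.

(n is prime and n > 2) => n^2 is odd


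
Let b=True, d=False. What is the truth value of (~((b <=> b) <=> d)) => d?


Substitute b=True, d=False:
b <=> b = True <=> True = True
(b <=> b) <=> d = True <=> False = False
~((b <=> b) <=> d) = True
(~((b <=> b) <=> d)) => d = True => False = False

False


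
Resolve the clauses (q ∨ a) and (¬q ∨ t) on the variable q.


The clauses contain complementary literals q and ¬q.
Resolution eliminates this pair and disjoins the remaining literals (merging duplicates).

(a ∨ t)


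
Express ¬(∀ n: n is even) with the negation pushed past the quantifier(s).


¬(∀ x: φ) = ∃ x: ¬φ, and ¬(∃ x: φ) = ∀ x: ¬φ.
Apply to the universal statement.

∃ n: ¬(n is even)


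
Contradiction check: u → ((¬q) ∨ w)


Truth table over {q, u, w}:
q | u | w | φ
-------------
F | F | F | T
T | F | F | T
F | T | F | T
T | T | F | F
F | F | T | T
T | F | T | T
F | T | T | T
T | T | T | T
Satisfying assignment at row 1: q=F, u=F, w=F gives T.

No, it is not a contradiction.


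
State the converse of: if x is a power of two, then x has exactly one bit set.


The converse of (P → Q) is (Q → P). It is not in general equivalent to the original.
Here P = 'x is a power of two' and Q = 'x has exactly one bit set'.

If x has exactly one bit set, then x is a power of two.


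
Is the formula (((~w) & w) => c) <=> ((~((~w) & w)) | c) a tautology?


Build the truth table over {c, w}:
c | w | φ
---------
False | False | True
True | False | True
False | True | True
True | True | True
Every row evaluates to true.

Yes, it is a tautology.


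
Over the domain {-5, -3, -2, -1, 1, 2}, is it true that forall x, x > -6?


Evaluate the predicate on each element: -5:True, -3:True, -2:True, -1:True, 1:True, 2:True.
Every element satisfies the predicate.

True


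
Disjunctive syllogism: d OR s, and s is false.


Disjunctive syllogism: from (P ∨ Q) and ¬P, infer Q.
One disjunct, 's', is ruled out; the other must hold.

d


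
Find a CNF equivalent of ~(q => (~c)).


Step 1: Rewrite q → (¬c) as ¬q ∨ (¬c).
Step 2: Negate: ¬(¬q ∨ (¬c)) = q ∧ ¬(¬c) (De Morgan + double negation).
Step 3: Eliminate any double negations (¬¬X = X).

q & c


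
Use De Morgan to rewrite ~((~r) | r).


De Morgan: the negation of a disjunction is the conjunction of the negations.
Distribute ~ across |, flipping it to &, and negate each literal.

r & (~r)


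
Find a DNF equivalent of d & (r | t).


Step 1: Distribute ∧ over ∨: d ∧ (r ∨ t) = (d ∧ r) ∨ (d ∧ t).

(d & r) | (d & t)


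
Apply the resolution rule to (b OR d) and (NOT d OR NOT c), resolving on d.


The clauses contain complementary literals d and NOTd.
Resolution eliminates this pair and disjoins the remaining literals (merging duplicates).

(b OR NOT c)


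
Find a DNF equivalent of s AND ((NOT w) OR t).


Step 1: Distribute ∧ over ∨: s ∧ ((¬w) ∨ t) = (s ∧ (¬w)) ∨ (s ∧ t).

(s AND (NOT w)) OR (s AND t)


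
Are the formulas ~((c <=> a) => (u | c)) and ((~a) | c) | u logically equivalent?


Compare truth tables:
a | c | u | φ | ψ
-----------------
False | False | False | True | True
True | False | False | False | False
False | True | False | False | True
True | True | False | False | True
False | False | True | False | True
True | False | True | False | True
False | True | True | False | True
True | True | True | False | True
They differ at row 3 (a=False, c=True, u=False): φ=False but ψ=True.

No, they are not logically equivalent.


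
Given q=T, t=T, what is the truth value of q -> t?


Implication is false only when antecedent is true and consequent is false.
Substitute: q=T, t=T.
T -> T evaluates to T.

T


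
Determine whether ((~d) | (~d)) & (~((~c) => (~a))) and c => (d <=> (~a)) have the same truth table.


Compare truth tables:
a | c | d | φ | ψ
-----------------
False | False | False | False | True
True | False | False | True | True
False | True | False | False | False
True | True | False | False | True
False | False | True | False | True
True | False | True | False | True
False | True | True | False | True
True | True | True | False | False
They differ at row 1 (a=False, c=False, d=False): φ=False but ψ=True.

No, they are not logically equivalent.


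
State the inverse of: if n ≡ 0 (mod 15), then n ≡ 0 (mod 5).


The inverse of (P → Q) is (¬P → ¬Q). It is equivalent to the converse, not to the original.
Here P = 'n ≡ 0 (mod 15)' and Q = 'n ≡ 0 (mod 5)'.

If not (n ≡ 0 (mod 15)), then not (n ≡ 0 (mod 5)).


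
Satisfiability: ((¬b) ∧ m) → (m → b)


Search for a satisfying assignment over {b, m}.
Try b=F, m=F: the formula evaluates to T.
A satisfying assignment exists.

Satisfiable.


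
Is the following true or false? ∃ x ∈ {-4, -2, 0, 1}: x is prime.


Evaluate the predicate on each element: -4:F, -2:F, 0:F, 1:F.
No element satisfies the predicate.

F


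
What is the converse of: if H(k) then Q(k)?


The converse of (P → Q) is (Q → P). It is not in general equivalent to the original.
Here P = 'H(k)' and Q = 'Q(k)'.

If Q(k), then H(k).


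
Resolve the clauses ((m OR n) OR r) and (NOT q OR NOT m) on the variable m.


The clauses contain complementary literals m and NOTm.
Resolution eliminates this pair and disjoins the remaining literals (merging duplicates).

((n OR r) OR NOT q)


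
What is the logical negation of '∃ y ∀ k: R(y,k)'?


Negation flips each quantifier (∀↔∃) and negates the inner predicate.
¬(∃ y ∀ k: φ) = ∀ y ∃ k: ¬φ.

∀ y ∃ k: ¬(R(y,k))


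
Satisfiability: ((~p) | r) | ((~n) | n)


Search for a satisfying assignment over {n, p, r}.
Try n=False, p=False, r=False: the formula evaluates to True.
A satisfying assignment exists.

Satisfiable.


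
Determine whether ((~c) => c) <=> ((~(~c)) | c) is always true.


Build the truth table over {c}:
c | φ
-----
False | True
True | True
Every row evaluates to true.

Yes, it is a tautology.


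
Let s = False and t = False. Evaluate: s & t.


Conjunction is true only when both operands are true.
Substitute: s=False, t=False.
False & False evaluates to False.

False


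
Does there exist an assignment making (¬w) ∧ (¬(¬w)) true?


Check all 2 assignments over {w}:
w | φ
-----
F | F
T | F
No assignment makes the formula true.

Unsatisfiable.


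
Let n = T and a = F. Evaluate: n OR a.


Disjunction is false only when both operands are false.
Substitute: n=T, a=F.
T OR F evaluates to T.

T


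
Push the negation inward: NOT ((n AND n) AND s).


De Morgan: the negation of a conjunction is the disjunction of the negations.
Distribute NOT across AND, flipping it to OR, and negate each literal.

((NOT n) OR (NOT n)) OR (NOT s)


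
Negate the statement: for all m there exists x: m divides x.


Negation flips each quantifier (∀↔∃) and negates the inner predicate.
¬(for all m there exists x: φ) = there exists m for all x: ¬φ.

there exists m for all x: NOT(m divides x)


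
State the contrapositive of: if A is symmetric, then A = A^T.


The contrapositive of (P → Q) is (¬Q → ¬P); it is logically equivalent to the original.
Here P = 'A is symmetric' and Q = 'A = A^T'.

If not (A = A^T), then not (A is symmetric).


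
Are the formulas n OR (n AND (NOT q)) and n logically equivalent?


Compare truth tables:
n | q | φ | ψ
-------------
F | F | F | F
T | F | T | T
F | T | F | F
T | T | T | T
The columns φ and ψ agree on every row.

Yes, they are logically equivalent.


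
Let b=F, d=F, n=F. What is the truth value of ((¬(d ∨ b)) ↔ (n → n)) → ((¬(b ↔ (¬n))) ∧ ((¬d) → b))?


Substitute b=F, d=F, n=F:
… (earlier sub-steps elided)
¬(d ∨ b) = T
n → n = F → F = T
(¬(d ∨ b)) ↔ (n → n) = T ↔ T = T
¬n = T
b ↔ (¬n) = F ↔ T = F
¬(b ↔ (¬n)) = T
¬d = T
(¬d) → b = T → F = F
(¬(b ↔ (¬n))) ∧ ((¬d) → b) = T ∧ F = F
((¬(d ∨ b)) ↔ (n → n)) → ((¬(b ↔ (¬n))) ∧ ((¬d) → b)) = T → F = F

F


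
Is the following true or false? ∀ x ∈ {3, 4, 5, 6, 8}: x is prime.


Evaluate the predicate on each element: 3:T, 4:F, 5:T, 6:F, 8:F.
Counterexample x = 4 fails the predicate.

F


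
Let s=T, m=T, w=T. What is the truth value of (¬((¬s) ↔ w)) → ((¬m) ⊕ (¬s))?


Substitute s=T, m=T, w=T:
¬s = F
(¬s) ↔ w = F ↔ T = F
¬((¬s) ↔ w) = T
¬m = F
¬s = F
(¬m) ⊕ (¬s) = F ⊕ F = F
(¬((¬s) ↔ w)) → ((¬m) ⊕ (¬s)) = T → F = F

F


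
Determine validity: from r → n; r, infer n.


This matches the form of modus ponens: the conclusion follows in every model of the premises.

Valid.


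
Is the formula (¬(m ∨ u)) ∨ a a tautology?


Build the truth table over {a, m, u}:
a | m | u | φ
-------------
F | F | F | T
T | F | F | T
F | T | F | F
T | T | F | T
F | F | T | F
T | F | T | T
F | T | T | F
T | T | T | T
Counterexample at row 3: with a=F, m=T, u=F, the formula is F.

No, it is not a tautology.


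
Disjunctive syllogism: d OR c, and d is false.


Disjunctive syllogism: from (P ∨ Q) and ¬P, infer Q.
One disjunct, 'd', is ruled out; the other must hold.

c


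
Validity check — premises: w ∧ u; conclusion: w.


This matches the form of conjunction elimination: the conclusion follows in every model of the premises.

Valid.
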